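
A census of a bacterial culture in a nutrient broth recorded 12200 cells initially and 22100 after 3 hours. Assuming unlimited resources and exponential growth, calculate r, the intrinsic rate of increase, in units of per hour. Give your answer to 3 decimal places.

0.198 per hour

From N(t) = N₀·e^(rt): e^(r·3) = 22100/12200 = 1.8115.
r·3 = ln(1.8115) = 0.59414, so r = 0.59414/3 = 0.19805.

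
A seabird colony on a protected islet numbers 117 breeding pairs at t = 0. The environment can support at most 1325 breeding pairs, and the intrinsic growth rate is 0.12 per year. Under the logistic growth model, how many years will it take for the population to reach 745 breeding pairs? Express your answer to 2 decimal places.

A = (K − N₀)/N₀ = (1325 − 117)/117 = 10.325.
Solve 1325/(1 + 10.325·e^(−0.12t)) = 745: 1 + 10.325·e^(−0.12t) = 1.7785, so e^(−0.12t) = 0.0754034.
−0.12·t = ln(0.0754034) = -2.5849, so t = 2.5849/0.12 = 21.541.

21.54 years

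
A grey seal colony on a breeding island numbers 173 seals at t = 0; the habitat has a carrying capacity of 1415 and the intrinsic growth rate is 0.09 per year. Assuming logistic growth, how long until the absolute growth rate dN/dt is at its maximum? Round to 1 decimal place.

21.9 years

Logistic growth is fastest at N = K/2 = 707.5.
A = (K − N₀)/N₀ = 7.1792. Set K/(1 + A·e^(−rt)) = K/2 → A·e^(−rt) = 1.
e^(−0.09t) = 1/7.1792 = 0.139291, so t = ln(7.1792)/0.09 = 1.9712/0.09 = 21.902.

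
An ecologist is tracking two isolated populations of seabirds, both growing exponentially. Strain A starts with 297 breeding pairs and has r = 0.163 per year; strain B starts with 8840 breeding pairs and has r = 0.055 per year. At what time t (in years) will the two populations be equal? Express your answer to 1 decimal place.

Set 297·e^(0.163t) = 8840·e^(0.055t).
e^((0.163 − 0.055)t) = 8840/297 → e^(0.108·t) = 29.764.
0.108·t = ln(29.764) = 3.3933, so t = 3.3933/0.108 = 31.42.

31.4 years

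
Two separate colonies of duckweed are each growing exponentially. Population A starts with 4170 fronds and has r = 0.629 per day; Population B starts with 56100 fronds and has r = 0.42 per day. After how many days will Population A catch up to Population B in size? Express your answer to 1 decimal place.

12.4 days

Set 4170·e^(0.629t) = 56100·e^(0.42t).
e^((0.629 − 0.42)t) = 56100/4170 → e^(0.209·t) = 13.453.
0.209·t = ln(13.453) = 2.5992, so t = 2.5992/0.209 = 12.436.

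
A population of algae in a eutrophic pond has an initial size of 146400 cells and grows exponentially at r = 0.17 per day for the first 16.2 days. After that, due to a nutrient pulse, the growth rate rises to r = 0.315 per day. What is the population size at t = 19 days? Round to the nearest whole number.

5554383 cells

Phase 1: N(16.2) = 146400·e^(0.17×16.2) = 146400·e^2.754 = 2.29926×10^6.
Phase 2 runs for 19 − 16.2 = 2.8 days at r = 0.315.
N(19) = 2.29926×10^6·e^(0.315×2.8) = 2.29926×10^6·e^0.882 = 5.554383×10^6.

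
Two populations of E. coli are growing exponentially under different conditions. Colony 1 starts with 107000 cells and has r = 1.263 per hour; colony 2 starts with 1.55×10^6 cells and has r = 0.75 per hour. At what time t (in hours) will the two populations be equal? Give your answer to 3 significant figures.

Set 107000·e^(1.263t) = 1.55×10^6·e^(0.75t).
e^((1.263 − 0.75)t) = 1.55×10^6/107000 → e^(0.513·t) = 14.486.
0.513·t = ln(14.486) = 2.6732, so t = 2.6732/0.513 = 5.2109.

5.21 hours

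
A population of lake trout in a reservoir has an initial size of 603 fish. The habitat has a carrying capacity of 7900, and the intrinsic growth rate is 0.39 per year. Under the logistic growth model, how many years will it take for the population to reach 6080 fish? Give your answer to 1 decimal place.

A = (K − N₀)/N₀ = (7900 − 603)/603 = 12.101.
Solve 7900/(1 + 12.101·e^(−0.39t)) = 6080: 1 + 12.101·e^(−0.39t) = 1.2993, so e^(−0.39t) = 0.0247366.
−0.39·t = ln(0.0247366) = -3.6995, so t = 3.6995/0.39 = 9.4858.

9.5 years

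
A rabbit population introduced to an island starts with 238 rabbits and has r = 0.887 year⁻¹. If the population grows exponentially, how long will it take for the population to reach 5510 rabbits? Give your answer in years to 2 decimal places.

3.54 years

Set N₀·e^(rt) = 5510: e^(0.887·t) = 5510/238 = 23.151.
0.887·t = ln(23.151) = 3.142, so t = 3.142/0.887 = 3.5423.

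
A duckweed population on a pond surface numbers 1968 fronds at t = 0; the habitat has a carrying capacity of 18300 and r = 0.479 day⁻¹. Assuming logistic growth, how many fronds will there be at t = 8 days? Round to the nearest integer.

A = (K − N₀)/N₀ = (18300 − 1968)/1968 = 8.2988.
N(t) = K/(1 + A·e^(−rt)) = 18300/(1 + 8.2988×e^(−0.479×8)).
e^(−3.832) = 0.021666; denominator = 1 + 8.2988×0.021666 = 1.1798.
N = 18300/1.1798 = 15511.1.

15511 fronds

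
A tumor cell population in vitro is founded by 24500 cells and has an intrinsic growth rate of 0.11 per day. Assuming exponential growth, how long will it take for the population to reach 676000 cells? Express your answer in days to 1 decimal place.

30.2 days

Set N₀·e^(rt) = 676000: e^(0.11·t) = 676000/24500 = 27.592.
0.11·t = ln(27.592) = 3.3175, so t = 3.3175/0.11 = 30.159.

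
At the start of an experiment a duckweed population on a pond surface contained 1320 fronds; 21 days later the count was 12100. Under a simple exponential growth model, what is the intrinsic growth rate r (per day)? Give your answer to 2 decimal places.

From N(t) = N₀·e^(rt): e^(r·21) = 12100/1320 = 9.1667.
r·21 = ln(9.1667) = 2.2156, so r = 2.2156/21 = 0.1055.

0.11 per day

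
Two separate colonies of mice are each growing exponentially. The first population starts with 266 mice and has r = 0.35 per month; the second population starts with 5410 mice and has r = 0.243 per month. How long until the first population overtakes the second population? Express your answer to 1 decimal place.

Set 266·e^(0.35t) = 5410·e^(0.243t).
e^((0.35 − 0.243)t) = 5410/266 → e^(0.107·t) = 20.338.
0.107·t = ln(20.338) = 3.0125, so t = 3.0125/0.107 = 28.154.

28.2 months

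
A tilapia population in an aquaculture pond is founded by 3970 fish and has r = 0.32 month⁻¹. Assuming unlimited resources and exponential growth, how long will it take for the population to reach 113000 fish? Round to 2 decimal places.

Set N₀·e^(rt) = 113000: e^(0.32·t) = 113000/3970 = 28.463.
0.32·t = ln(28.463) = 3.3486, so t = 3.3486/0.32 = 10.464.

10.46 months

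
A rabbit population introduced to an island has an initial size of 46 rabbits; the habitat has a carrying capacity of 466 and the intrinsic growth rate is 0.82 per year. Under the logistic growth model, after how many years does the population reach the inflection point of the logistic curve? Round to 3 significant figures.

2.70 years

Logistic growth is fastest at N = K/2 = 233.
A = (K − N₀)/N₀ = 9.1304. Set K/(1 + A·e^(−rt)) = K/2 → A·e^(−rt) = 1.
e^(−0.82t) = 1/9.1304 = 0.109524, so t = ln(9.1304)/0.82 = 2.2116/0.82 = 2.6971.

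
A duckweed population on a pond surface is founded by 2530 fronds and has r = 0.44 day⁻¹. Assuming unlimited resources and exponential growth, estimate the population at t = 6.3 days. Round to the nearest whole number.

N(t) = N₀·e^(rt) = 2530 × e^(0.44×6.3) = 2530 × e^2.772.
e^2.772 ≈ 15.991, so N ≈ 2530 × 15.991 = 40456.2.

40456 fronds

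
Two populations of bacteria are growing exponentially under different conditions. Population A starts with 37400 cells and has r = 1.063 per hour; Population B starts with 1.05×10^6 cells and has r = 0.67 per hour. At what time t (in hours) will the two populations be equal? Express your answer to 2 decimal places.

Set 37400·e^(1.063t) = 1.05×10^6·e^(0.67t).
e^((1.063 − 0.67)t) = 1.05×10^6/37400 → e^(0.393·t) = 28.075.
0.393·t = ln(28.075) = 3.3349, so t = 3.3349/0.393 = 8.4857.

8.49 hours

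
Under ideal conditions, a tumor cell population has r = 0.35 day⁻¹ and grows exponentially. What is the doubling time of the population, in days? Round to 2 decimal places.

1.98 days

Doubling time t_d = ln(2)/r = 0.6931/0.35 = 1.9804.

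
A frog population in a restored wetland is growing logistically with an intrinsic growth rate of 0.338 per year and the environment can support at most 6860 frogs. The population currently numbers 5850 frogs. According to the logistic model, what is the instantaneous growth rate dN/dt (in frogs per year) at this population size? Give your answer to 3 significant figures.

dN/dt = rN(1 − N/K) = 0.338 × 5850 × (1 − 5850/6860).
1 − 5850/6860 = 0.14723; dN/dt = 0.338 × 5850 × 0.14723 = 291.12.

291 frogs per year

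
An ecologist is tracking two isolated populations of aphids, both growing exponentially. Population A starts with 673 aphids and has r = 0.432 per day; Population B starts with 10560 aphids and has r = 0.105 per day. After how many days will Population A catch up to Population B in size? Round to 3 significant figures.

8.42 days

Set 673·e^(0.432t) = 10560·e^(0.105t).
e^((0.432 − 0.105)t) = 10560/673 → e^(0.327·t) = 15.691.
0.327·t = ln(15.691) = 2.7531, so t = 2.7531/0.327 = 8.4192.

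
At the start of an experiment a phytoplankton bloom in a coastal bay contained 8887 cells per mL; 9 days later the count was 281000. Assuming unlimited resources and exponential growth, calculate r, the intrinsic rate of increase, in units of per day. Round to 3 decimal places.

From N(t) = N₀·e^(rt): e^(r·9) = 281000/8887 = 31.619.
r·9 = ln(31.619) = 3.4538, so r = 3.4538/9 = 0.38375.

0.384 per day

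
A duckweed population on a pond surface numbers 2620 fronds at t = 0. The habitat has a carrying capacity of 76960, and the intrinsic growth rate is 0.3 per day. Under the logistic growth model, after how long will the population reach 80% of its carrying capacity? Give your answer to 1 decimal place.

A = (K − N₀)/N₀ = (76960 − 2620)/2620 = 28.374.
Solve 76960/(1 + 28.374·e^(−0.3t)) = 61568: 1 + 28.374·e^(−0.3t) = 1.25, so e^(−0.3t) = 0.00881087.
−0.3·t = ln(0.00881087) = -4.7318, so t = 4.7318/0.3 = 15.773.

15.8 days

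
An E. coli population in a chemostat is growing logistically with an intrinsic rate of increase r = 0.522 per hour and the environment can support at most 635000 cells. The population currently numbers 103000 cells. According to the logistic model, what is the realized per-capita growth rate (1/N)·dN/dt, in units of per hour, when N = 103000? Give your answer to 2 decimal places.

0.44 per hour

(1/N)·dN/dt = r(1 − N/K) = 0.522 × (1 − 103000/635000).
= 0.522 × 0.8378 = 0.43733.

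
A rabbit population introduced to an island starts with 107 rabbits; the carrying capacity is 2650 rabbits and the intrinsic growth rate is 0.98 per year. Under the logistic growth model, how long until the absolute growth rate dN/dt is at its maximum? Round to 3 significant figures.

3.23 years

Logistic growth is fastest at N = K/2 = 1325.
A = (K − N₀)/N₀ = 23.766. Set K/(1 + A·e^(−rt)) = K/2 → A·e^(−rt) = 1.
e^(−0.98t) = 1/23.766 = 0.0420763, so t = ln(23.766)/0.98 = 3.1683/0.98 = 3.2329.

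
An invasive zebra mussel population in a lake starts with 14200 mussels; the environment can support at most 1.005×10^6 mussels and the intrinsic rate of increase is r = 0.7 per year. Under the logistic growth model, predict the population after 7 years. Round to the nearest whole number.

A = (K − N₀)/N₀ = (1.005×10^6 − 14200)/14200 = 69.775.
N(t) = K/(1 + A·e^(−rt)) = 1.005×10^6/(1 + 69.775×e^(−0.7×7)).
e^(−4.9) = 0.0074466; denominator = 1 + 69.775×0.0074466 = 1.5196.
N = 1.005×10^6/1.5196 = 661366.

661366 mussels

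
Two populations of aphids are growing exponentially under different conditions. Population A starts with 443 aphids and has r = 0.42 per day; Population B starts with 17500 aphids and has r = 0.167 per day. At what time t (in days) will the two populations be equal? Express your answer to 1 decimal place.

Set 443·e^(0.42t) = 17500·e^(0.167t).
e^((0.42 − 0.167)t) = 17500/443 → e^(0.253·t) = 39.503.
0.253·t = ln(39.503) = 3.6764, so t = 3.6764/0.253 = 14.531.

14.5 days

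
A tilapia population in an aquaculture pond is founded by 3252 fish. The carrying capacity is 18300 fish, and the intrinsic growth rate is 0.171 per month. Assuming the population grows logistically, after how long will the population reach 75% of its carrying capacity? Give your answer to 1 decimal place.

15.4 months

A = (K − N₀)/N₀ = (18300 − 3252)/3252 = 4.6273.
Solve 18300/(1 + 4.6273·e^(−0.171t)) = 13725: 1 + 4.6273·e^(−0.171t) = 1.3333, so e^(−0.171t) = 0.0720362.
−0.171·t = ln(0.0720362) = -2.6306, so t = 2.6306/0.171 = 15.384.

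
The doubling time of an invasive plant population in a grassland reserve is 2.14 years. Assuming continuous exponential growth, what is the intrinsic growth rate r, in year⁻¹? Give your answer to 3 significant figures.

0.324 per year

r = ln(2)/t_d = 0.6931/2.14 = 0.3239.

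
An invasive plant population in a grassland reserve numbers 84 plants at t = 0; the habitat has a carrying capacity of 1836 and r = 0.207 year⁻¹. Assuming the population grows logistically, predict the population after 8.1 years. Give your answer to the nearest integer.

375 plants

A = (K − N₀)/N₀ = (1836 − 84)/84 = 20.857.
N(t) = K/(1 + A·e^(−rt)) = 1836/(1 + 20.857×e^(−0.207×8.1)).
e^(−1.677) = 0.18699; denominator = 1 + 20.857×0.18699 = 4.9001.
N = 1836/4.9001 = 374.688.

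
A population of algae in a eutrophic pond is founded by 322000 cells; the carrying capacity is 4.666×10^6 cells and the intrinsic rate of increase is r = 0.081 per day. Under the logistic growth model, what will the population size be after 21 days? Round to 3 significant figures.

1350000 cells

A = (K − N₀)/N₀ = (4.666×10^6 − 322000)/322000 = 13.491.
N(t) = K/(1 + A·e^(−rt)) = 4.666×10^6/(1 + 13.491×e^(−0.081×21)).
e^(−1.701) = 0.1825; denominator = 1 + 13.491×0.1825 = 3.4621.
N = 4.666×10^6/3.4621 = 1.347752×10^6.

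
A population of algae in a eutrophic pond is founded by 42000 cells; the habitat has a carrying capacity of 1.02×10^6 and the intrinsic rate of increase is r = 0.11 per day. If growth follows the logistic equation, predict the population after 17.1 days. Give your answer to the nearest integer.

224195 cells

A = (K − N₀)/N₀ = (1.02×10^6 − 42000)/42000 = 23.286.
N(t) = K/(1 + A·e^(−rt)) = 1.02×10^6/(1 + 23.286×e^(−0.11×17.1)).
e^(−1.881) = 0.15244; denominator = 1 + 23.286×0.15244 = 4.5496.
N = 1.02×10^6/4.5496 = 224195.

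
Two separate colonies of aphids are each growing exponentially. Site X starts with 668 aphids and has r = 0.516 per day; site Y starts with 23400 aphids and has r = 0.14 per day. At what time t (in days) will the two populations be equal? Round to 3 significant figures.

Set 668·e^(0.516t) = 23400·e^(0.14t).
e^((0.516 − 0.14)t) = 23400/668 → e^(0.376·t) = 35.03.
0.376·t = ln(35.03) = 3.5562, so t = 3.5562/0.376 = 9.458.

9.46 days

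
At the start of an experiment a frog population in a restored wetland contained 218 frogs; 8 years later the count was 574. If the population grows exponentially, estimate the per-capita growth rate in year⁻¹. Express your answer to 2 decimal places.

0.12 per year

From N(t) = N₀·e^(rt): e^(r·8) = 574/218 = 2.633.
r·8 = ln(2.633) = 0.96813, so r = 0.96813/8 = 0.12102.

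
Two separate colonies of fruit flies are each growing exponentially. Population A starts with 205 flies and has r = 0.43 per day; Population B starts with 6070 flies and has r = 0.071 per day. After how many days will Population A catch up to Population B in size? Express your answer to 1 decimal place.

9.4 days

Set 205·e^(0.43t) = 6070·e^(0.071t).
e^((0.43 − 0.071)t) = 6070/205 → e^(0.359·t) = 29.61.
0.359·t = ln(29.61) = 3.3881, so t = 3.3881/0.359 = 9.4376.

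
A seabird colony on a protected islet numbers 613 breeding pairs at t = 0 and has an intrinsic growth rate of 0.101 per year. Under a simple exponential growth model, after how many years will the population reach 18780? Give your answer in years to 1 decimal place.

Set N₀·e^(rt) = 18780: e^(0.101·t) = 18780/613 = 30.636.
0.101·t = ln(30.636) = 3.4222, so t = 3.4222/0.101 = 33.883.

33.9 years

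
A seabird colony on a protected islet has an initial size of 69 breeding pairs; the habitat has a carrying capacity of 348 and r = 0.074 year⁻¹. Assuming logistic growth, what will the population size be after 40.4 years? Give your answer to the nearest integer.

A = (K − N₀)/N₀ = (348 − 69)/69 = 4.0435.
N(t) = K/(1 + A·e^(−rt)) = 348/(1 + 4.0435×e^(−0.074×40.4)).
e^(−2.99) = 0.050308; denominator = 1 + 4.0435×0.050308 = 1.2034.
N = 348/1.2034 = 289.176.

289 breeding pairs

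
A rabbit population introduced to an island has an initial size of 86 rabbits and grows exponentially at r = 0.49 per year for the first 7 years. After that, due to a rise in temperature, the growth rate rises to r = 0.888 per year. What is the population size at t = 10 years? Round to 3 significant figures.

Phase 1: N(7) = 86·e^(0.49×7) = 86·e^3.43 = 2655.39.
Phase 2 runs for 10 − 7 = 3 years at r = 0.888.
N(10) = 2655.39·e^(0.888×3) = 2655.39·e^2.664 = 38114.4.

38100 rabbits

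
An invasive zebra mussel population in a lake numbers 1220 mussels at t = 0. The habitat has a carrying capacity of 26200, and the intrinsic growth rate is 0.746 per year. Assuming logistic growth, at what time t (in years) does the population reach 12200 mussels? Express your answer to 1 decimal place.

A = (K − N₀)/N₀ = (26200 − 1220)/1220 = 20.475.
Solve 26200/(1 + 20.475·e^(−0.746t)) = 12200: 1 + 20.475·e^(−0.746t) = 2.1475, so e^(−0.746t) = 0.0560448.
−0.746·t = ln(0.0560448) = -2.8816, so t = 2.8816/0.746 = 3.8627.

3.9 years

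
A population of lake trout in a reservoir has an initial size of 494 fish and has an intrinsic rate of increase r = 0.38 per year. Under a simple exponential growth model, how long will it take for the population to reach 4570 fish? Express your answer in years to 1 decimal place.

Set N₀·e^(rt) = 4570: e^(0.38·t) = 4570/494 = 9.251.
0.38·t = ln(9.251) = 2.2247, so t = 2.2247/0.38 = 5.8546.

5.9 years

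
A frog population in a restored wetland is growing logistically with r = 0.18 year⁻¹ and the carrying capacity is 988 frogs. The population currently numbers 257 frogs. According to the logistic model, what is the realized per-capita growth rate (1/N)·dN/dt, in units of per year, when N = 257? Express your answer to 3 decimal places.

0.133 per year

(1/N)·dN/dt = r(1 − N/K) = 0.18 × (1 − 257/988).
= 0.18 × 0.73988 = 0.13318.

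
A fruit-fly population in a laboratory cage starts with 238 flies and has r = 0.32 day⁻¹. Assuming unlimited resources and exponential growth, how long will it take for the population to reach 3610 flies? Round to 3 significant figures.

Set N₀·e^(rt) = 3610: e^(0.32·t) = 3610/238 = 15.168.
0.32·t = ln(15.168) = 2.7192, so t = 2.7192/0.32 = 8.4975.

8.50 days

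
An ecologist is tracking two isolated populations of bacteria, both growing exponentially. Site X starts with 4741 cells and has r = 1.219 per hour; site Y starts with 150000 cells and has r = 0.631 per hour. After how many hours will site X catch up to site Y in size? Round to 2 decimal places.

5.87 hours

Set 4741·e^(1.219t) = 150000·e^(0.631t).
e^((1.219 − 0.631)t) = 150000/4741 → e^(0.588·t) = 31.639.
0.588·t = ln(31.639) = 3.4544, so t = 3.4544/0.588 = 5.8748.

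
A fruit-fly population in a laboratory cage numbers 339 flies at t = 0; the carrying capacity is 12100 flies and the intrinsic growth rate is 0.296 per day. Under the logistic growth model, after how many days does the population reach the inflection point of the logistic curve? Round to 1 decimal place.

Logistic growth is fastest at N = K/2 = 6050.
A = (K − N₀)/N₀ = 34.693. Set K/(1 + A·e^(−rt)) = K/2 → A·e^(−rt) = 1.
e^(−0.296t) = 1/34.693 = 0.0288241, so t = ln(34.693)/0.296 = 3.5465/0.296 = 11.982.

12.0 days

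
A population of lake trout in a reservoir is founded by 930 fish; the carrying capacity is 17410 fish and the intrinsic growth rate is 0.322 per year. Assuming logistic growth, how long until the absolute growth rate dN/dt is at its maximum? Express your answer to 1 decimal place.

8.9 years

Logistic growth is fastest at N = K/2 = 8705.
A = (K − N₀)/N₀ = 17.72. Set K/(1 + A·e^(−rt)) = K/2 → A·e^(−rt) = 1.
e^(−0.322t) = 1/17.72 = 0.056432, so t = ln(17.72)/0.322 = 2.8747/0.322 = 8.9277.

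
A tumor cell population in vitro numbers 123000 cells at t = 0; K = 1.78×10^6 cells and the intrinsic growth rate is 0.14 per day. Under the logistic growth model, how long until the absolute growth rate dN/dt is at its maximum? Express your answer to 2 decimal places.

Logistic growth is fastest at N = K/2 = 890000.
A = (K − N₀)/N₀ = 13.472. Set K/(1 + A·e^(−rt)) = K/2 → A·e^(−rt) = 1.
e^(−0.14t) = 1/13.472 = 0.0742305, so t = ln(13.472)/0.14 = 2.6006/0.14 = 18.576.

18.58 days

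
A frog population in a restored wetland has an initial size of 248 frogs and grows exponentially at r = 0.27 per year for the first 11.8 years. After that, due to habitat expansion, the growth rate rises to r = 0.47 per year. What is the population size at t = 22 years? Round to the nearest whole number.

Phase 1: N(11.8) = 248·e^(0.27×11.8) = 248·e^3.186 = 5999.48.
Phase 2 runs for 22 − 11.8 = 10.2 years at r = 0.47.
N(22) = 5999.48·e^(0.47×10.2) = 5999.48·e^4.794 = 724639.

724639 frogs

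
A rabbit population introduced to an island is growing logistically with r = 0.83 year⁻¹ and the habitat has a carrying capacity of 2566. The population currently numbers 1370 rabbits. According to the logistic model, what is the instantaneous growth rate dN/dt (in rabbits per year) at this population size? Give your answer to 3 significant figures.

530 rabbits per year

dN/dt = rN(1 − N/K) = 0.83 × 1370 × (1 − 1370/2566).
1 − 1370/2566 = 0.4661; dN/dt = 0.83 × 1370 × 0.4661 = 530.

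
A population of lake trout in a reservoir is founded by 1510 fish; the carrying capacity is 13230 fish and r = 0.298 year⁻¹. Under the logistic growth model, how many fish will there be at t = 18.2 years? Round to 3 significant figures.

A = (K − N₀)/N₀ = (13230 − 1510)/1510 = 7.7616.
N(t) = K/(1 + A·e^(−rt)) = 13230/(1 + 7.7616×e^(−0.298×18.2)).
e^(−5.424) = 0.0044112; denominator = 1 + 7.7616×0.0044112 = 1.0342.
N = 13230/1.0342 = 12792.

12800 fish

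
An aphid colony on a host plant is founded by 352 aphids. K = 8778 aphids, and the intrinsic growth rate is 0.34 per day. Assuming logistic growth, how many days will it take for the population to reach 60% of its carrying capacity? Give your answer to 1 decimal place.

A = (K − N₀)/N₀ = (8778 − 352)/352 = 23.938.
Solve 8778/(1 + 23.938·e^(−0.34t)) = 5266.8: 1 + 23.938·e^(−0.34t) = 1.6667, so e^(−0.34t) = 0.0278503.
−0.34·t = ln(0.0278503) = -3.5809, so t = 3.5809/0.34 = 10.532.

10.5 days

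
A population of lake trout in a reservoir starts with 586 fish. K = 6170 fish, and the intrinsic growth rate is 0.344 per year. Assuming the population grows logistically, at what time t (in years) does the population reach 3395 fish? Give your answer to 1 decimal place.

7.1 years

A = (K − N₀)/N₀ = (6170 − 586)/586 = 9.529.
Solve 6170/(1 + 9.529·e^(−0.344t)) = 3395: 1 + 9.529·e^(−0.344t) = 1.8174, so e^(−0.344t) = 0.0857779.
−0.344·t = ln(0.0857779) = -2.456, so t = 2.456/0.344 = 7.1395.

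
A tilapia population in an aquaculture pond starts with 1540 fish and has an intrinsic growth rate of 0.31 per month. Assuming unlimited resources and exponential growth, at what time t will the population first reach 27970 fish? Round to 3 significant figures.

Set N₀·e^(rt) = 27970: e^(0.31·t) = 27970/1540 = 18.162.
0.31·t = ln(18.162) = 2.8994, so t = 2.8994/0.31 = 9.3527.

9.35 months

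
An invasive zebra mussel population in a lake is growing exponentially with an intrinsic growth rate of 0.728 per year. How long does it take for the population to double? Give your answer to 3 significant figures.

Doubling time t_d = ln(2)/r = 0.6931/0.728 = 0.95213.

0.952 years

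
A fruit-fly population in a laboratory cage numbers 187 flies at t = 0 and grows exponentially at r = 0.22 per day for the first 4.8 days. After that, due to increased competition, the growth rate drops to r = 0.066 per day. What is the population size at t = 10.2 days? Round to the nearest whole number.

Phase 1: N(4.8) = 187·e^(0.22×4.8) = 187·e^1.056 = 537.597.
Phase 2 runs for 10.2 − 4.8 = 5.4 days at r = 0.066.
N(10.2) = 537.597·e^(0.066×5.4) = 537.597·e^0.3564 = 767.784.

768 flies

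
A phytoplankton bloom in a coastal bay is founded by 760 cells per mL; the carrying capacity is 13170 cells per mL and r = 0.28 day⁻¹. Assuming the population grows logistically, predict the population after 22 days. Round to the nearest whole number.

12731 cells per mL

A = (K − N₀)/N₀ = (13170 − 760)/760 = 16.329.
N(t) = K/(1 + A·e^(−rt)) = 13170/(1 + 16.329×e^(−0.28×22)).
e^(−6.16) = 0.0021123; denominator = 1 + 16.329×0.0021123 = 1.0345.
N = 13170/1.0345 = 12730.9.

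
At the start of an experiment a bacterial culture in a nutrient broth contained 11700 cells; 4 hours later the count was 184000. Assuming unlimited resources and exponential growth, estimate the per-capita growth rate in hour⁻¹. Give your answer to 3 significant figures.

From N(t) = N₀·e^(rt): e^(r·4) = 184000/11700 = 15.726.
r·4 = ln(15.726) = 2.7553, so r = 2.7553/4 = 0.68884.

0.689 per hour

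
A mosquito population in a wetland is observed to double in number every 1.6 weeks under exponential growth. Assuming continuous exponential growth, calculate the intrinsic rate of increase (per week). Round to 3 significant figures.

0.433 per week

r = ln(2)/t_d = 0.6931/1.6 = 0.43322.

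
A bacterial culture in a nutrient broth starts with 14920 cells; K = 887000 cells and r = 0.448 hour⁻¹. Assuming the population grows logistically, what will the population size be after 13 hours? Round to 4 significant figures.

A = (K − N₀)/N₀ = (887000 − 14920)/14920 = 58.45.
N(t) = K/(1 + A·e^(−rt)) = 887000/(1 + 58.45×e^(−0.448×13)).
e^(−5.824) = 0.0029558; denominator = 1 + 58.45×0.0029558 = 1.1728.
N = 887000/1.1728 = 756332.

756300 cells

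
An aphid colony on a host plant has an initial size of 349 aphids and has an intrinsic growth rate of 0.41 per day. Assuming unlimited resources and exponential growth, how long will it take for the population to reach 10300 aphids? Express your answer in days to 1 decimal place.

Set N₀·e^(rt) = 10300: e^(0.41·t) = 10300/349 = 29.513.
0.41·t = ln(29.513) = 3.3848, so t = 3.3848/0.41 = 8.2557.

8.3 days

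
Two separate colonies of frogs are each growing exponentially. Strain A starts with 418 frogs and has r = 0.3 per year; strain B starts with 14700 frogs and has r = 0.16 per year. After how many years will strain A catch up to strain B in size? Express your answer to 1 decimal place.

25.4 years

Set 418·e^(0.3t) = 14700·e^(0.16t).
e^((0.3 − 0.16)t) = 14700/418 → e^(0.14·t) = 35.167.
0.14·t = ln(35.167) = 3.5601, so t = 3.5601/0.14 = 25.429.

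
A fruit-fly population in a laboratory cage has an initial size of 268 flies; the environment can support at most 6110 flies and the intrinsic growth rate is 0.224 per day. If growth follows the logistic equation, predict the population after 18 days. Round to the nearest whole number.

4406 flies

A = (K − N₀)/N₀ = (6110 − 268)/268 = 21.799.
N(t) = K/(1 + A·e^(−rt)) = 6110/(1 + 21.799×e^(−0.224×18)).
e^(−4.032) = 0.017739; denominator = 1 + 21.799×0.017739 = 1.3867.
N = 6110/1.3867 = 4406.21.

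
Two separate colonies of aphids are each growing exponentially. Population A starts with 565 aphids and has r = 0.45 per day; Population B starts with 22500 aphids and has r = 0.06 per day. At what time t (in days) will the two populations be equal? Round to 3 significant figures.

Set 565·e^(0.45t) = 22500·e^(0.06t).
e^((0.45 − 0.06)t) = 22500/565 → e^(0.39·t) = 39.823.
0.39·t = ln(39.823) = 3.6844, so t = 3.6844/0.39 = 9.4473.

9.45 days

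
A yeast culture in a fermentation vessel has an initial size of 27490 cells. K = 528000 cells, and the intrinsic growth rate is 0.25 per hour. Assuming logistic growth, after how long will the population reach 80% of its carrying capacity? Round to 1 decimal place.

17.2 hours

A = (K − N₀)/N₀ = (528000 − 27490)/27490 = 18.207.
Solve 528000/(1 + 18.207·e^(−0.25t)) = 422400: 1 + 18.207·e^(−0.25t) = 1.25, so e^(−0.25t) = 0.013731.
−0.25·t = ln(0.013731) = -4.2881, so t = 4.2881/0.25 = 17.152.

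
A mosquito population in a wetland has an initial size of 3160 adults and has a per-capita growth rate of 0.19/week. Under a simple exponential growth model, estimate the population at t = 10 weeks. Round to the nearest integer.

N(t) = N₀·e^(rt) = 3160 × e^(0.19×10) = 3160 × e^1.9.
e^1.9 ≈ 6.6859, so N ≈ 3160 × 6.6859 = 21127.4.

21127 adults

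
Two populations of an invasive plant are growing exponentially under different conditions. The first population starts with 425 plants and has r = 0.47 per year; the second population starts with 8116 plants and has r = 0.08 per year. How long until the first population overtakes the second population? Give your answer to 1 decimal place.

7.6 years

Set 425·e^(0.47t) = 8116·e^(0.08t).
e^((0.47 − 0.08)t) = 8116/425 → e^(0.39·t) = 19.096.
0.39·t = ln(19.096) = 2.9495, so t = 2.9495/0.39 = 7.5628.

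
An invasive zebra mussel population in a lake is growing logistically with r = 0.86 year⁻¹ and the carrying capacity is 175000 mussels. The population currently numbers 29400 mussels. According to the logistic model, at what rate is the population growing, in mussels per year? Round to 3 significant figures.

21000 mussels per year

dN/dt = rN(1 − N/K) = 0.86 × 29400 × (1 − 29400/175000).
1 − 29400/175000 = 0.832; dN/dt = 0.86 × 29400 × 0.832 = 21036.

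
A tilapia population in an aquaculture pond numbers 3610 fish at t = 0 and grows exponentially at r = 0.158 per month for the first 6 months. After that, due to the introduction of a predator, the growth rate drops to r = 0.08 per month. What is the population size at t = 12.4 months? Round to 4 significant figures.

15540 fish

Phase 1: N(6) = 3610·e^(0.158×6) = 3610·e^0.948 = 9315.76.
Phase 2 runs for 12.4 − 6 = 6.4 months at r = 0.08.
N(12.4) = 9315.76·e^(0.08×6.4) = 9315.76·e^0.512 = 15544.5.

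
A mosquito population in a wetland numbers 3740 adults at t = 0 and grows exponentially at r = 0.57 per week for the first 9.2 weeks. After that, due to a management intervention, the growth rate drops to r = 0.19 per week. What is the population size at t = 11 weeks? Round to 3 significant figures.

997000 adults

Phase 1: N(9.2) = 3740·e^(0.57×9.2) = 3740·e^5.244 = 708454.
Phase 2 runs for 11 − 9.2 = 1.8 weeks at r = 0.19.
N(11) = 708454·e^(0.19×1.8) = 708454·e^0.342 = 997334.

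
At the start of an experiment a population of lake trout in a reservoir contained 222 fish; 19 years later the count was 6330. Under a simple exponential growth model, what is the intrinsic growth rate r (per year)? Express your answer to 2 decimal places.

From N(t) = N₀·e^(rt): e^(r·19) = 6330/222 = 28.514.
r·19 = ln(28.514) = 3.3504, so r = 3.3504/19 = 0.17634.

0.18 per year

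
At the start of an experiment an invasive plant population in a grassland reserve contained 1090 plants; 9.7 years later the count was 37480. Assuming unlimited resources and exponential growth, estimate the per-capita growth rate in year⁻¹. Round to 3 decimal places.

0.365 per year

From N(t) = N₀·e^(rt): e^(r·9.7) = 37480/1090 = 34.385.
r·9.7 = ln(34.385) = 3.5376, so r = 3.5376/9.7 = 0.3647.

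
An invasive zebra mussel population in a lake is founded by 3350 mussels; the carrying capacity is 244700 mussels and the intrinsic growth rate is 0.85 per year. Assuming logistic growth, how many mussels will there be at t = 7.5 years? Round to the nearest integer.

A = (K − N₀)/N₀ = (244700 − 3350)/3350 = 72.045.
N(t) = K/(1 + A·e^(−rt)) = 244700/(1 + 72.045×e^(−0.85×7.5)).
e^(−6.375) = 0.0017036; denominator = 1 + 72.045×0.0017036 = 1.1227.
N = 244700/1.1227 = 217950.

217950 mussels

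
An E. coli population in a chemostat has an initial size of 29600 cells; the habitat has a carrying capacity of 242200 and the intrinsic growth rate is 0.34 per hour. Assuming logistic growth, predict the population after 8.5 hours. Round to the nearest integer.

A = (K − N₀)/N₀ = (242200 − 29600)/29600 = 7.1824.
N(t) = K/(1 + A·e^(−rt)) = 242200/(1 + 7.1824×e^(−0.34×8.5)).
e^(−2.89) = 0.055576; denominator = 1 + 7.1824×0.055576 = 1.3992.
N = 242200/1.3992 = 173102.

173102 cells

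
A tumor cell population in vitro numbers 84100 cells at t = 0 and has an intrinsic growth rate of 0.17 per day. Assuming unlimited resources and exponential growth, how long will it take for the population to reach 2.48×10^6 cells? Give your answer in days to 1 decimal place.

19.9 days

Set N₀·e^(rt) = 2.48×10^6: e^(0.17·t) = 2.48×10^6/84100 = 29.489.
0.17·t = ln(29.489) = 3.384, so t = 3.384/0.17 = 19.906.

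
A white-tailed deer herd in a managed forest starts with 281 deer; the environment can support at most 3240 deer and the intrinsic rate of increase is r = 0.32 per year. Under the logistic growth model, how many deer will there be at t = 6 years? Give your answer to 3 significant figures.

A = (K − N₀)/N₀ = (3240 − 281)/281 = 10.53.
N(t) = K/(1 + A·e^(−rt)) = 3240/(1 + 10.53×e^(−0.32×6)).
e^(−1.92) = 0.14661; denominator = 1 + 10.53×0.14661 = 2.5438.
N = 3240/2.5438 = 1273.68.

1270 deer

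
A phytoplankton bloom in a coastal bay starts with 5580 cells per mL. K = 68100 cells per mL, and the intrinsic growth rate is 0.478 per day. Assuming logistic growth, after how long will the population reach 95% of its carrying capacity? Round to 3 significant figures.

11.2 days

A = (K − N₀)/N₀ = (68100 − 5580)/5580 = 11.204.
Solve 68100/(1 + 11.204·e^(−0.478t)) = 64695: 1 + 11.204·e^(−0.478t) = 1.0526, so e^(−0.478t) = 0.00469744.
−0.478·t = ln(0.00469744) = -5.3607, so t = 5.3607/0.478 = 11.215.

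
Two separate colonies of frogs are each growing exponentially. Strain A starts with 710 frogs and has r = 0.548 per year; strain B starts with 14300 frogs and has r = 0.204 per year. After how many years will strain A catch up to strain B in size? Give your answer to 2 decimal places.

Set 710·e^(0.548t) = 14300·e^(0.204t).
e^((0.548 − 0.204)t) = 14300/710 → e^(0.344·t) = 20.141.
0.344·t = ln(20.141) = 3.0027, so t = 3.0027/0.344 = 8.7289.

8.73 years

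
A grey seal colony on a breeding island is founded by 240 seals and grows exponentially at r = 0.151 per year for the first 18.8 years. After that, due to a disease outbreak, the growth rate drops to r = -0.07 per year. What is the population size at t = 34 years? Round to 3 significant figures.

1420 seals

Phase 1: N(18.8) = 240·e^(0.151×18.8) = 240·e^2.839 = 4102.86.
Phase 2 runs for 34 − 18.8 = 15.2 years at r = -0.07.
N(34) = 4102.86·e^(-0.07×15.2) = 4102.86·e^-1.064 = 1415.78.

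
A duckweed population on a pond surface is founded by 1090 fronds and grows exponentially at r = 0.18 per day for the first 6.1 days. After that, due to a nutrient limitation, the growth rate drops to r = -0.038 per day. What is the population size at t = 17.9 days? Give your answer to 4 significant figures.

Phase 1: N(6.1) = 1090·e^(0.18×6.1) = 1090·e^1.098 = 3268.
Phase 2 runs for 17.9 − 6.1 = 11.8 days at r = -0.038.
N(17.9) = 3268·e^(-0.038×11.8) = 3268·e^-0.4484 = 2087.1.

2087 fronds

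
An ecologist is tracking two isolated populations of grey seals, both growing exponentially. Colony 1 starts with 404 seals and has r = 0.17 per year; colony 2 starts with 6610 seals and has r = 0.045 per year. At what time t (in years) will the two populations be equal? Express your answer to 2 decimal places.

22.36 years

Set 404·e^(0.17t) = 6610·e^(0.045t).
e^((0.17 − 0.045)t) = 6610/404 → e^(0.125·t) = 16.361.
0.125·t = ln(16.361) = 2.7949, so t = 2.7949/0.125 = 22.359.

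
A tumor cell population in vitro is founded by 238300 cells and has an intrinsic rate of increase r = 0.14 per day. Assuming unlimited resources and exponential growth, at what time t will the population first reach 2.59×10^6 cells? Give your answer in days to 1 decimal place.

17.0 days

Set N₀·e^(rt) = 2.59×10^6: e^(0.14·t) = 2.59×10^6/238300 = 10.869.
0.14·t = ln(10.869) = 2.3859, so t = 2.3859/0.14 = 17.042.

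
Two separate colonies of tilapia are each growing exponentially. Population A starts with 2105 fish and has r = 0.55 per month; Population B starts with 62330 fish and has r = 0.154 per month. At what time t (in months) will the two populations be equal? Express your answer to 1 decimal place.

8.6 months

Set 2105·e^(0.55t) = 62330·e^(0.154t).
e^((0.55 − 0.154)t) = 62330/2105 → e^(0.396·t) = 29.61.
0.396·t = ln(29.61) = 3.3881, so t = 3.3881/0.396 = 8.5559.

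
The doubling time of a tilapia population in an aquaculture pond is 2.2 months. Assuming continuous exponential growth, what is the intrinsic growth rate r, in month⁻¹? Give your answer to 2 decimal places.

0.32 per month

r = ln(2)/t_d = 0.6931/2.2 = 0.31507.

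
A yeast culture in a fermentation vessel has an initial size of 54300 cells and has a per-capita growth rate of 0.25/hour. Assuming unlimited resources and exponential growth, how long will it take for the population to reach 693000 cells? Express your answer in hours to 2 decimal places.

10.19 hours

Set N₀·e^(rt) = 693000: e^(0.25·t) = 693000/54300 = 12.762.
0.25·t = ln(12.762) = 2.5465, so t = 2.5465/0.25 = 10.186.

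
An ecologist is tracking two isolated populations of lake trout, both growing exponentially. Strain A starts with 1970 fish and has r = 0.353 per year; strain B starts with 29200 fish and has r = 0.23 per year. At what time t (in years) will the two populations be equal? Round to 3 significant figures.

Set 1970·e^(0.353t) = 29200·e^(0.23t).
e^((0.353 − 0.23)t) = 29200/1970 → e^(0.123·t) = 14.822.
0.123·t = ln(14.822) = 2.6961, so t = 2.6961/0.123 = 21.92.

21.9 years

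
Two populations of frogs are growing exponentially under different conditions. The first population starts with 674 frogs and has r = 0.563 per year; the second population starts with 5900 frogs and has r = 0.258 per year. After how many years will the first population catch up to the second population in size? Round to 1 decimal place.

Set 674·e^(0.563t) = 5900·e^(0.258t).
e^((0.563 − 0.258)t) = 5900/674 → e^(0.305·t) = 8.7537.
0.305·t = ln(8.7537) = 2.1695, so t = 2.1695/0.305 = 7.113.

7.1 years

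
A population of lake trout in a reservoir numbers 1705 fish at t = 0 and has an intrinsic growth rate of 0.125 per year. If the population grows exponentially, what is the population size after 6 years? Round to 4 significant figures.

N(t) = N₀·e^(rt) = 1705 × e^(0.125×6) = 1705 × e^0.75.
e^0.75 ≈ 2.117, so N ≈ 1705 × 2.117 = 3609.49.

3609 fish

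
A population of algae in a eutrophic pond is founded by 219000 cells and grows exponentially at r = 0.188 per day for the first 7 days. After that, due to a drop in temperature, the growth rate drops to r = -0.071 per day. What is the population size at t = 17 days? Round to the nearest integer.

Phase 1: N(7) = 219000·e^(0.188×7) = 219000·e^1.316 = 816537.
Phase 2 runs for 17 − 7 = 10 days at r = -0.071.
N(17) = 816537·e^(-0.071×10) = 816537·e^-0.71 = 401445.

401445 cells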